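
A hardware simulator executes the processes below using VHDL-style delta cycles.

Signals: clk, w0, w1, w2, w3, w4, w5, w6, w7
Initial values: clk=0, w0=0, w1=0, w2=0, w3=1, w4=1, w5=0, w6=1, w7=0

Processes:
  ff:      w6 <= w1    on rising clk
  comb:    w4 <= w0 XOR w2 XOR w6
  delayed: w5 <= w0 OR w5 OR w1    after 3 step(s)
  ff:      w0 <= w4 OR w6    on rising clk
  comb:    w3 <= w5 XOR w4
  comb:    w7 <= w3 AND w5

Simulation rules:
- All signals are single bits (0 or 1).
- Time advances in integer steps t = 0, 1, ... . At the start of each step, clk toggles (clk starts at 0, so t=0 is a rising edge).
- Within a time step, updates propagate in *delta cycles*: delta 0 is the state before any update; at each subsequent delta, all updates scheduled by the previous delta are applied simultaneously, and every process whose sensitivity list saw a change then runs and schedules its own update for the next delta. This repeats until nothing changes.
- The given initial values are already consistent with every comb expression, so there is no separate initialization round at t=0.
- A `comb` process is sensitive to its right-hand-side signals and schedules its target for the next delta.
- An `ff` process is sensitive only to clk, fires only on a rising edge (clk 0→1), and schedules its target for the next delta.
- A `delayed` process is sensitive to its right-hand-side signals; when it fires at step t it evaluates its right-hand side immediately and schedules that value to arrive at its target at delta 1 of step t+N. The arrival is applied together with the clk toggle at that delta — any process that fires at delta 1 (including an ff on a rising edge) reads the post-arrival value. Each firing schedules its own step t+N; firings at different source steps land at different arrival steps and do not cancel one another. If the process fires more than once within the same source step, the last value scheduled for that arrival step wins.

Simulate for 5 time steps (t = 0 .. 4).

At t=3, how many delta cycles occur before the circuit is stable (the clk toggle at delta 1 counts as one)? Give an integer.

t0.Δ0 w7=0 clk=0 w3=1 w5=0 w0=0 w6=1 w2=0 w1=0 w4=1
t0.Δ1 w7=0 clk=1 w3=1 w5=0 w0=0 w6=1 w2=0 w1=0 w4=1
t0.Δ2 w7=0 clk=1 w3=1 w5=0 w0=1 w6=0 w2=0 w1=0 w4=1
t1.Δ0 w7=0 clk=1 w3=1 w5=0 w0=1 w6=0 w2=0 w1=0 w4=1
t1.Δ1 w7=0 clk=0 w3=1 w5=0 w0=1 w6=0 w2=0 w1=0 w4=1
t2.Δ0 w7=0 clk=0 w3=1 w5=0 w0=1 w6=0 w2=0 w1=0 w4=1
t2.Δ1 w7=0 clk=1 w3=1 w5=0 w0=1 w6=0 w2=0 w1=0 w4=1
t3.Δ0 w7=0 clk=1 w3=1 w5=0 w0=1 w6=0 w2=0 w1=0 w4=1
t3.Δ1 w7=0 clk=0 w3=1 w5=1 w0=1 w6=0 w2=0 w1=0 w4=1
t3.Δ2 w7=1 clk=0 w3=0 w5=1 w0=1 w6=0 w2=0 w1=0 w4=1
t3.Δ3 w7=0 clk=0 w3=0 w5=1 w0=1 w6=0 w2=0 w1=0 w4=1
t4.Δ0 w7=0 clk=0 w3=0 w5=1 w0=1 w6=0 w2=0 w1=0 w4=1
t4.Δ1 w7=0 clk=1 w3=0 w5=1 w0=1 w6=0 w2=0 w1=0 w4=1

3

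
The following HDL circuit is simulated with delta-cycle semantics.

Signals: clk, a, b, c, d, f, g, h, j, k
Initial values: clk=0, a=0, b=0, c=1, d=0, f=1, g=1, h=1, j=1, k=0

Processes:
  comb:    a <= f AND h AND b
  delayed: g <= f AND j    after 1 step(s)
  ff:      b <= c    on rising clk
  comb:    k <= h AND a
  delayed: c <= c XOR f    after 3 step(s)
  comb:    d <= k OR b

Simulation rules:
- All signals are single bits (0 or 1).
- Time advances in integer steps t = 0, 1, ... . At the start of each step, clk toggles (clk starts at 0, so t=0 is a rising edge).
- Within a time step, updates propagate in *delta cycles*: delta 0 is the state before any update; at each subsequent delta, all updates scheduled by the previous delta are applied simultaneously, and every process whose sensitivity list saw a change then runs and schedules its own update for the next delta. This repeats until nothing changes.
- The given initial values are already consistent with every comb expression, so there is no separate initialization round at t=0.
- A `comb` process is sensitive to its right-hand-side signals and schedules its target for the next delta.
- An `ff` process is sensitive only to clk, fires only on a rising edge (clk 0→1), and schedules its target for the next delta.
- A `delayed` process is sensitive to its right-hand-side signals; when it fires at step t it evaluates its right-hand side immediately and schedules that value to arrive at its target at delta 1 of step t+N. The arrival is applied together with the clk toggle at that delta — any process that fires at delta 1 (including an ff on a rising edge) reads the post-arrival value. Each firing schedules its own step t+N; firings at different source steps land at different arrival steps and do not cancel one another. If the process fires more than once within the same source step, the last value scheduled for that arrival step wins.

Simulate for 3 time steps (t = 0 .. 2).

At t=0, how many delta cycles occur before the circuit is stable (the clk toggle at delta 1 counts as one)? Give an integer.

4

t=0 Δ0: clk=0 k=0 b=0 c=1 j=1 g=1 f=1 a=0 d=0 h=1
  Δ1: clk:0→1
  Δ2: b:0→1
  Δ3: a:0→1, d:0→1
  Δ4: k:0→1
  (4Δ to stable)
t=1 Δ0: clk=1 k=1 b=1 c=1 j=1 g=1 f=1 a=1 d=1 h=1
  Δ1: clk:1→0
  (1Δ to stable)
t=2 Δ0: clk=0 k=1 b=1 c=1 j=1 g=1 f=1 a=1 d=1 h=1
  Δ1: clk:0→1
  (1Δ to stable)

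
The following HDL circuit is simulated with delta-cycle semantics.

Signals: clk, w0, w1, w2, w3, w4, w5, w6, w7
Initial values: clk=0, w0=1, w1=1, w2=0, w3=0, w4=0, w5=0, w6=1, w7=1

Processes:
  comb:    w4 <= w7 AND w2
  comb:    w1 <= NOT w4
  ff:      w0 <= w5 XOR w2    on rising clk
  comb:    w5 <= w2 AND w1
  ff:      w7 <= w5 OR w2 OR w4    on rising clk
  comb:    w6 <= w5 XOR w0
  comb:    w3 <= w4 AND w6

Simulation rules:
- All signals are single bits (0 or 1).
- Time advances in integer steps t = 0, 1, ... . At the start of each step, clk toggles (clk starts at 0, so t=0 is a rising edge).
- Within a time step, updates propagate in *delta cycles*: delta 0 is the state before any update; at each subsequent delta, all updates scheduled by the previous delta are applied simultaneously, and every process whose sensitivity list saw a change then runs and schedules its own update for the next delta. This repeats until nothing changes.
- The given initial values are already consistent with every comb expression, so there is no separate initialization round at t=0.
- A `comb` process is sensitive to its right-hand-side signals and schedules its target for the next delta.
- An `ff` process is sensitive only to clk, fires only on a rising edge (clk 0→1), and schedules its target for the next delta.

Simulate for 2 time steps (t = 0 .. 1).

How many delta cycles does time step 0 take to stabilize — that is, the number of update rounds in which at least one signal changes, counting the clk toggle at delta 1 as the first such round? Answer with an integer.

3

[bits: w3,w1,w7,w0,clk,w4,w6,w5,w2]
t=0: Δ0=011100100 Δ1=011110100 Δ2=010010100 Δ3=010010000 | 3Δ
t=1: Δ0=010010000 Δ1=010000000 | 1Δ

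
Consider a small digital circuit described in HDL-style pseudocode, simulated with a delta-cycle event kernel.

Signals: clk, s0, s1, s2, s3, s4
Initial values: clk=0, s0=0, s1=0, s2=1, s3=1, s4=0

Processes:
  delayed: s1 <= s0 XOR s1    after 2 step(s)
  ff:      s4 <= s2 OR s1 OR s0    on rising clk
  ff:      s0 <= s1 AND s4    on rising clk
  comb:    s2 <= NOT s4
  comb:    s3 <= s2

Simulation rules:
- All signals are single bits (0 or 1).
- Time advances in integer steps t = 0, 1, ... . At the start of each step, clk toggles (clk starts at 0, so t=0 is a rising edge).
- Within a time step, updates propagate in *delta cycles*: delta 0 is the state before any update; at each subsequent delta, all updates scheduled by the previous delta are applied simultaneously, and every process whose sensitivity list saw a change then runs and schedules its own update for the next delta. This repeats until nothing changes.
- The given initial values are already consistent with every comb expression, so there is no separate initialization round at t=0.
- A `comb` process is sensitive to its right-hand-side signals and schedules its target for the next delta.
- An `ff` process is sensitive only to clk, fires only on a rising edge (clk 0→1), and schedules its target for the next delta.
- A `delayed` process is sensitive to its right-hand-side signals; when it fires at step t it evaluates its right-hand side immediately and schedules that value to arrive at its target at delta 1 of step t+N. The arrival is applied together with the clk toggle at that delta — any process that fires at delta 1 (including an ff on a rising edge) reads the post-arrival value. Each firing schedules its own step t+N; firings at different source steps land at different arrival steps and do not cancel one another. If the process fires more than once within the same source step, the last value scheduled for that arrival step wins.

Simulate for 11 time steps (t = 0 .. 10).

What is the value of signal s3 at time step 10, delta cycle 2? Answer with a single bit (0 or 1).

t=0 Δ0: s2=1 s4=0 clk=0 s0=0 s1=0 s3=1
  Δ1: clk:0→1
  Δ2: s4:0→1
  Δ3: s2:1→0
  Δ4: s3:1→0
  (4Δ to stable)
t=1 Δ0: s2=0 s4=1 clk=1 s0=0 s1=0 s3=0
  Δ1: clk:1→0
  (1Δ to stable)
t=2 Δ0: s2=0 s4=1 clk=0 s0=0 s1=0 s3=0
  Δ1: clk:0→1
  Δ2: s4:1→0
  Δ3: s2:0→1
  Δ4: s3:0→1
  (4Δ to stable)
t=3 Δ0: s2=1 s4=0 clk=1 s0=0 s1=0 s3=1
  Δ1: clk:1→0
  (1Δ to stable)
t=4 Δ0: s2=1 s4=0 clk=0 s0=0 s1=0 s3=1
  Δ1: clk:0→1
  Δ2: s4:0→1
  Δ3: s2:1→0
  Δ4: s3:1→0
  (4Δ to stable)
t=5 Δ0: s2=0 s4=1 clk=1 s0=0 s1=0 s3=0
  Δ1: clk:1→0
  (1Δ to stable)
t=6 Δ0: s2=0 s4=1 clk=0 s0=0 s1=0 s3=0
  Δ1: clk:0→1
  Δ2: s4:1→0
  Δ3: s2:0→1
  Δ4: s3:0→1
  (4Δ to stable)
t=7 Δ0: s2=1 s4=0 clk=1 s0=0 s1=0 s3=1
  Δ1: clk:1→0
  (1Δ to stable)
t=8 Δ0: s2=1 s4=0 clk=0 s0=0 s1=0 s3=1
  Δ1: clk:0→1
  Δ2: s4:0→1
  Δ3: s2:1→0
  Δ4: s3:1→0
  (4Δ to stable)
t=9 Δ0: s2=0 s4=1 clk=1 s0=0 s1=0 s3=0
  Δ1: clk:1→0
  (1Δ to stable)
t=10 Δ0: s2=0 s4=1 clk=0 s0=0 s1=0 s3=0
  Δ1: clk:0→1
  Δ2: s4:1→0
  Δ3: s2:0→1
  Δ4: s3:0→1
  (4Δ to stable)

0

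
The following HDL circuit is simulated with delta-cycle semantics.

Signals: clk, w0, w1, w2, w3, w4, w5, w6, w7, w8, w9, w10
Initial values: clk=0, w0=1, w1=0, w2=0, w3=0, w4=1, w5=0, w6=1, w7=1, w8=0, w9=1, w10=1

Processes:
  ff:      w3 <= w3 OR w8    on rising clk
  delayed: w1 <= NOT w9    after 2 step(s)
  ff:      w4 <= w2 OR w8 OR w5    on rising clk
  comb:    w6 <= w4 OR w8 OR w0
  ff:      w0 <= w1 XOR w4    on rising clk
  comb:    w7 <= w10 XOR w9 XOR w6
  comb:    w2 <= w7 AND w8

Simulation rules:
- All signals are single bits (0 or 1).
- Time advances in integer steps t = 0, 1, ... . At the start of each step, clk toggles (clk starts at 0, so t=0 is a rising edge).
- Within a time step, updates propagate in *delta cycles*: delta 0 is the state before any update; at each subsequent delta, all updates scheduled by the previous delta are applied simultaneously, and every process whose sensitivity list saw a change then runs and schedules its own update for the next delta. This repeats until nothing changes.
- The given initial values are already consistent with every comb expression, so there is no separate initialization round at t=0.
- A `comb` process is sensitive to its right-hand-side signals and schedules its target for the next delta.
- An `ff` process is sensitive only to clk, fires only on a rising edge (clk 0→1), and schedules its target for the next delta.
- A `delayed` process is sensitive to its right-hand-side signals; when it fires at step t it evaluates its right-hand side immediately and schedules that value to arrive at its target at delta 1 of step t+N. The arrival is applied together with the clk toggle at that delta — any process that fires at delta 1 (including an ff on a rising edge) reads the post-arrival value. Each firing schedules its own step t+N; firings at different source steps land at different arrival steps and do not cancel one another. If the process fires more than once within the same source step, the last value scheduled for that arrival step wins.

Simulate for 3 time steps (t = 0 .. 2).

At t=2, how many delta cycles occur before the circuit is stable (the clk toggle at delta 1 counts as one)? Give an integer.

4

t=0 Δ0: clk=0 w0=1 w4=1 w3=0 w9=1 w7=1 w1=0 w6=1 w8=0 w10=1 w5=0 w2=0
  Δ1: clk:0→1
  Δ2: w4:1→0
  (2Δ to stable)
t=1 Δ0: clk=1 w0=1 w4=0 w3=0 w9=1 w7=1 w1=0 w6=1 w8=0 w10=1 w5=0 w2=0
  Δ1: clk:1→0
  (1Δ to stable)
t=2 Δ0: clk=0 w0=1 w4=0 w3=0 w9=1 w7=1 w1=0 w6=1 w8=0 w10=1 w5=0 w2=0
  Δ1: clk:0→1
  Δ2: w0:1→0
  Δ3: w6:1→0
  Δ4: w7:1→0
  (4Δ to stable)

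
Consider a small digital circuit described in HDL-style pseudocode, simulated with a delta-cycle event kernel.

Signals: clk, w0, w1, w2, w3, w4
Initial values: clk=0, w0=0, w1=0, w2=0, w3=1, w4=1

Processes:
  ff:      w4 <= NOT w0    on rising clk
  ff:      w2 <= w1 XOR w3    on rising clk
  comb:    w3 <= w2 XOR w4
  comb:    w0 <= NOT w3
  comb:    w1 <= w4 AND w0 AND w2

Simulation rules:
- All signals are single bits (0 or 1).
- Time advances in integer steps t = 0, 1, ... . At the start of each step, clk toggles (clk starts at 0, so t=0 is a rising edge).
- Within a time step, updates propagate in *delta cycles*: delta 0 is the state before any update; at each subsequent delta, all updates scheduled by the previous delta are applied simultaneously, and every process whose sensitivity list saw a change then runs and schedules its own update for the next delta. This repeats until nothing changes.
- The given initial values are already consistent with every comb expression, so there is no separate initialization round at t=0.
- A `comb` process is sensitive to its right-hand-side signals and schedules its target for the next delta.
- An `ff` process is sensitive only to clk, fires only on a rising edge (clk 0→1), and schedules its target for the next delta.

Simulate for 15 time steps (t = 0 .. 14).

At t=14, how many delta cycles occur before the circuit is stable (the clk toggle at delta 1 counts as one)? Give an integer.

4

t0.Δ0 clk=0 w3=1 w4=1 w1=0 w0=0 w2=0
t0.Δ1 clk=1 w3=1 w4=1 w1=0 w0=0 w2=0
t0.Δ2 clk=1 w3=1 w4=1 w1=0 w0=0 w2=1
t0.Δ3 clk=1 w3=0 w4=1 w1=0 w0=0 w2=1
t0.Δ4 clk=1 w3=0 w4=1 w1=0 w0=1 w2=1
t0.Δ5 clk=1 w3=0 w4=1 w1=1 w0=1 w2=1
t1.Δ0 clk=1 w3=0 w4=1 w1=1 w0=1 w2=1
t1.Δ1 clk=0 w3=0 w4=1 w1=1 w0=1 w2=1
t2.Δ0 clk=0 w3=0 w4=1 w1=1 w0=1 w2=1
t2.Δ1 clk=1 w3=0 w4=1 w1=1 w0=1 w2=1
t2.Δ2 clk=1 w3=0 w4=0 w1=1 w0=1 w2=1
t2.Δ3 clk=1 w3=1 w4=0 w1=0 w0=1 w2=1
t2.Δ4 clk=1 w3=1 w4=0 w1=0 w0=0 w2=1
t3.Δ0 clk=1 w3=1 w4=0 w1=0 w0=0 w2=1
t3.Δ1 clk=0 w3=1 w4=0 w1=0 w0=0 w2=1
t4.Δ0 clk=0 w3=1 w4=0 w1=0 w0=0 w2=1
t4.Δ1 clk=1 w3=1 w4=0 w1=0 w0=0 w2=1
t4.Δ2 clk=1 w3=1 w4=1 w1=0 w0=0 w2=1
t4.Δ3 clk=1 w3=0 w4=1 w1=0 w0=0 w2=1
t4.Δ4 clk=1 w3=0 w4=1 w1=0 w0=1 w2=1
t4.Δ5 clk=1 w3=0 w4=1 w1=1 w0=1 w2=1
t5.Δ0 clk=1 w3=0 w4=1 w1=1 w0=1 w2=1
t5.Δ1 clk=0 w3=0 w4=1 w1=1 w0=1 w2=1
t6.Δ0 clk=0 w3=0 w4=1 w1=1 w0=1 w2=1
t6.Δ1 clk=1 w3=0 w4=1 w1=1 w0=1 w2=1
t6.Δ2 clk=1 w3=0 w4=0 w1=1 w0=1 w2=1
t6.Δ3 clk=1 w3=1 w4=0 w1=0 w0=1 w2=1
t6.Δ4 clk=1 w3=1 w4=0 w1=0 w0=0 w2=1
t7.Δ0 clk=1 w3=1 w4=0 w1=0 w0=0 w2=1
t7.Δ1 clk=0 w3=1 w4=0 w1=0 w0=0 w2=1
t8.Δ0 clk=0 w3=1 w4=0 w1=0 w0=0 w2=1
t8.Δ1 clk=1 w3=1 w4=0 w1=0 w0=0 w2=1
t8.Δ2 clk=1 w3=1 w4=1 w1=0 w0=0 w2=1
t8.Δ3 clk=1 w3=0 w4=1 w1=0 w0=0 w2=1
t8.Δ4 clk=1 w3=0 w4=1 w1=0 w0=1 w2=1
t8.Δ5 clk=1 w3=0 w4=1 w1=1 w0=1 w2=1
t9.Δ0 clk=1 w3=0 w4=1 w1=1 w0=1 w2=1
t9.Δ1 clk=0 w3=0 w4=1 w1=1 w0=1 w2=1
t10.Δ0 clk=0 w3=0 w4=1 w1=1 w0=1 w2=1
t10.Δ1 clk=1 w3=0 w4=1 w1=1 w0=1 w2=1
t10.Δ2 clk=1 w3=0 w4=0 w1=1 w0=1 w2=1
t10.Δ3 clk=1 w3=1 w4=0 w1=0 w0=1 w2=1
t10.Δ4 clk=1 w3=1 w4=0 w1=0 w0=0 w2=1
t11.Δ0 clk=1 w3=1 w4=0 w1=0 w0=0 w2=1
t11.Δ1 clk=0 w3=1 w4=0 w1=0 w0=0 w2=1
t12.Δ0 clk=0 w3=1 w4=0 w1=0 w0=0 w2=1
t12.Δ1 clk=1 w3=1 w4=0 w1=0 w0=0 w2=1
t12.Δ2 clk=1 w3=1 w4=1 w1=0 w0=0 w2=1
t12.Δ3 clk=1 w3=0 w4=1 w1=0 w0=0 w2=1
t12.Δ4 clk=1 w3=0 w4=1 w1=0 w0=1 w2=1
t12.Δ5 clk=1 w3=0 w4=1 w1=1 w0=1 w2=1
t13.Δ0 clk=1 w3=0 w4=1 w1=1 w0=1 w2=1
t13.Δ1 clk=0 w3=0 w4=1 w1=1 w0=1 w2=1
t14.Δ0 clk=0 w3=0 w4=1 w1=1 w0=1 w2=1
t14.Δ1 clk=1 w3=0 w4=1 w1=1 w0=1 w2=1
t14.Δ2 clk=1 w3=0 w4=0 w1=1 w0=1 w2=1
t14.Δ3 clk=1 w3=1 w4=0 w1=0 w0=1 w2=1
t14.Δ4 clk=1 w3=1 w4=0 w1=0 w0=0 w2=1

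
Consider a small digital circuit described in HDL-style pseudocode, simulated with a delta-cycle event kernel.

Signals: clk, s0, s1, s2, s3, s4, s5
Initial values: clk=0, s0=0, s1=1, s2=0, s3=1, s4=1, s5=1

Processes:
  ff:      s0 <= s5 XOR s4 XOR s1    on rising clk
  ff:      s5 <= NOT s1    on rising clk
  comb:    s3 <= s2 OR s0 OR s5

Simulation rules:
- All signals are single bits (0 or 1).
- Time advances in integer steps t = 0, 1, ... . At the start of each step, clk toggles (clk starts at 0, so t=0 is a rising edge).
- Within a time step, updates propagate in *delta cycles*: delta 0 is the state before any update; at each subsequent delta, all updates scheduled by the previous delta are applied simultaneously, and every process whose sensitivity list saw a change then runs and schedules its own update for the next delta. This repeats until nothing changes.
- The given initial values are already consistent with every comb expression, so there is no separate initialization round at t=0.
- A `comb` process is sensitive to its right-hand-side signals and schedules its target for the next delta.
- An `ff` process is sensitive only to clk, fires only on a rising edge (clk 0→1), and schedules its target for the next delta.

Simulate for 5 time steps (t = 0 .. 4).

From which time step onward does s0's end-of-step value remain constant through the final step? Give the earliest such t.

t0.Δ0 s3=1 s4=1 s1=1 s0=0 s2=0 clk=0 s5=1
t0.Δ1 s3=1 s4=1 s1=1 s0=0 s2=0 clk=1 s5=1
t0.Δ2 s3=1 s4=1 s1=1 s0=1 s2=0 clk=1 s5=0
t1.Δ0 s3=1 s4=1 s1=1 s0=1 s2=0 clk=1 s5=0
t1.Δ1 s3=1 s4=1 s1=1 s0=1 s2=0 clk=0 s5=0
t2.Δ0 s3=1 s4=1 s1=1 s0=1 s2=0 clk=0 s5=0
t2.Δ1 s3=1 s4=1 s1=1 s0=1 s2=0 clk=1 s5=0
t2.Δ2 s3=1 s4=1 s1=1 s0=0 s2=0 clk=1 s5=0
t2.Δ3 s3=0 s4=1 s1=1 s0=0 s2=0 clk=1 s5=0
t3.Δ0 s3=0 s4=1 s1=1 s0=0 s2=0 clk=1 s5=0
t3.Δ1 s3=0 s4=1 s1=1 s0=0 s2=0 clk=0 s5=0
t4.Δ0 s3=0 s4=1 s1=1 s0=0 s2=0 clk=0 s5=0
t4.Δ1 s3=0 s4=1 s1=1 s0=0 s2=0 clk=1 s5=0

2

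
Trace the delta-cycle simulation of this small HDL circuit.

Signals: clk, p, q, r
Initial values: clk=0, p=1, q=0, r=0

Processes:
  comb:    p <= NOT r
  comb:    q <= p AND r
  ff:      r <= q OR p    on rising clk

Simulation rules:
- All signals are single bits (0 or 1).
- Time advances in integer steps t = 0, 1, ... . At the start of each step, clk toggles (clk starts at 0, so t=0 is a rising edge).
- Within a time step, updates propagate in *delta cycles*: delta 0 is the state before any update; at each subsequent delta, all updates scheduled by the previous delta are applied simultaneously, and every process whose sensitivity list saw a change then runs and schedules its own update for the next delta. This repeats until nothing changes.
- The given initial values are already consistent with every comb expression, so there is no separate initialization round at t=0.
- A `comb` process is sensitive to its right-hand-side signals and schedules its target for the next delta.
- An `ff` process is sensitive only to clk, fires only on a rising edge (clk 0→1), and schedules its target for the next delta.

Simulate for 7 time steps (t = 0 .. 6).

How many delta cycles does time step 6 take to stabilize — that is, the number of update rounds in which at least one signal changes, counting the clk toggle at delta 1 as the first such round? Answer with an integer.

3

[bits: clk,r,p,q]
t=0: Δ0=0010 Δ1=1010 Δ2=1110 Δ3=1101 Δ4=1100 | 4Δ
t=1: Δ0=1100 Δ1=0100 | 1Δ
t=2: Δ0=0100 Δ1=1100 Δ2=1000 Δ3=1010 | 3Δ
t=3: Δ0=1010 Δ1=0010 | 1Δ
t=4: Δ0=0010 Δ1=1010 Δ2=1110 Δ3=1101 Δ4=1100 | 4Δ
t=5: Δ0=1100 Δ1=0100 | 1Δ
t=6: Δ0=0100 Δ1=1100 Δ2=1000 Δ3=1010 | 3Δ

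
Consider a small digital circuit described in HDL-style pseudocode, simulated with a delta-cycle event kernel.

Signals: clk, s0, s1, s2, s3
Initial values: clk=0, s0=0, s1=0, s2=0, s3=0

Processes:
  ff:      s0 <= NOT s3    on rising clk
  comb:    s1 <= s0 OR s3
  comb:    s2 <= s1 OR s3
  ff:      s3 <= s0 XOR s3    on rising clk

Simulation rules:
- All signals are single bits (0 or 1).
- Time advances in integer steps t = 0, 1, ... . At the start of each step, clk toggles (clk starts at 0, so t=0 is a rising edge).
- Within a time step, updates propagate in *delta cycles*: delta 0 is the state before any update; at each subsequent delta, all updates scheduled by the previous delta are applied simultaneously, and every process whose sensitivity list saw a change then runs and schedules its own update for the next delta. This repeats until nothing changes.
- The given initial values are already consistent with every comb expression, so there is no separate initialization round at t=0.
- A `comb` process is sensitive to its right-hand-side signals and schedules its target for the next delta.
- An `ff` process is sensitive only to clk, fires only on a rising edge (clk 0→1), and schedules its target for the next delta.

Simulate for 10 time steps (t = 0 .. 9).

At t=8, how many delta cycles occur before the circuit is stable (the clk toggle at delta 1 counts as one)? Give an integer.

t=0 Δ0: clk=0 s0=0 s3=0 s2=0 s1=0
  Δ1: clk:0→1
  Δ2: s0:0→1
  Δ3: s1:0→1
  Δ4: s2:0→1
  (4Δ to stable)
t=1 Δ0: clk=1 s0=1 s3=0 s2=1 s1=1
  Δ1: clk:1→0
  (1Δ to stable)
t=2 Δ0: clk=0 s0=1 s3=0 s2=1 s1=1
  Δ1: clk:0→1
  Δ2: s3:0→1
  (2Δ to stable)
t=3 Δ0: clk=1 s0=1 s3=1 s2=1 s1=1
  Δ1: clk:1→0
  (1Δ to stable)
t=4 Δ0: clk=0 s0=1 s3=1 s2=1 s1=1
  Δ1: clk:0→1
  Δ2: s0:1→0, s3:1→0
  Δ3: s1:1→0
  Δ4: s2:1→0
  (4Δ to stable)
t=5 Δ0: clk=1 s0=0 s3=0 s2=0 s1=0
  Δ1: clk:1→0
  (1Δ to stable)
t=6 Δ0: clk=0 s0=0 s3=0 s2=0 s1=0
  Δ1: clk:0→1
  Δ2: s0:0→1
  Δ3: s1:0→1
  Δ4: s2:0→1
  (4Δ to stable)
t=7 Δ0: clk=1 s0=1 s3=0 s2=1 s1=1
  Δ1: clk:1→0
  (1Δ to stable)
t=8 Δ0: clk=0 s0=1 s3=0 s2=1 s1=1
  Δ1: clk:0→1
  Δ2: s3:0→1
  (2Δ to stable)
t=9 Δ0: clk=1 s0=1 s3=1 s2=1 s1=1
  Δ1: clk:1→0
  (1Δ to stable)

2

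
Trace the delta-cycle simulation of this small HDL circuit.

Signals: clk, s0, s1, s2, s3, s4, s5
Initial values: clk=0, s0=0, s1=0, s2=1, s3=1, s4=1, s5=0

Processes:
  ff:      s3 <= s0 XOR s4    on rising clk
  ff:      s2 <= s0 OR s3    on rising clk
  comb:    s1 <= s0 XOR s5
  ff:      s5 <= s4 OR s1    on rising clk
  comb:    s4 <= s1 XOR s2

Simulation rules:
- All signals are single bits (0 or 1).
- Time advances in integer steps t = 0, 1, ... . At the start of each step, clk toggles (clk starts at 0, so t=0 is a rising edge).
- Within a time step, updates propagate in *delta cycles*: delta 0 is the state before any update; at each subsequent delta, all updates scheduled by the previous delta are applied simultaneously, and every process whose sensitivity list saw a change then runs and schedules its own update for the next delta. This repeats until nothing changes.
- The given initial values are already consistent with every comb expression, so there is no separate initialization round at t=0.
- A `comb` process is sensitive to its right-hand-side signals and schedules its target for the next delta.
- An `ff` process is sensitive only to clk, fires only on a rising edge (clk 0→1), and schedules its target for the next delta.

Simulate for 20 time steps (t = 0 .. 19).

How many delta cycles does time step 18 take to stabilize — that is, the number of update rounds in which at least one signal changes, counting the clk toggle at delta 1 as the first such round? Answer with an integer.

t0.Δ0 s5=0 s1=0 clk=0 s4=1 s2=1 s3=1 s0=0
t0.Δ1 s5=0 s1=0 clk=1 s4=1 s2=1 s3=1 s0=0
t0.Δ2 s5=1 s1=0 clk=1 s4=1 s2=1 s3=1 s0=0
t0.Δ3 s5=1 s1=1 clk=1 s4=1 s2=1 s3=1 s0=0
t0.Δ4 s5=1 s1=1 clk=1 s4=0 s2=1 s3=1 s0=0
t1.Δ0 s5=1 s1=1 clk=1 s4=0 s2=1 s3=1 s0=0
t1.Δ1 s5=1 s1=1 clk=0 s4=0 s2=1 s3=1 s0=0
t2.Δ0 s5=1 s1=1 clk=0 s4=0 s2=1 s3=1 s0=0
t2.Δ1 s5=1 s1=1 clk=1 s4=0 s2=1 s3=1 s0=0
t2.Δ2 s5=1 s1=1 clk=1 s4=0 s2=1 s3=0 s0=0
t3.Δ0 s5=1 s1=1 clk=1 s4=0 s2=1 s3=0 s0=0
t3.Δ1 s5=1 s1=1 clk=0 s4=0 s2=1 s3=0 s0=0
t4.Δ0 s5=1 s1=1 clk=0 s4=0 s2=1 s3=0 s0=0
t4.Δ1 s5=1 s1=1 clk=1 s4=0 s2=1 s3=0 s0=0
t4.Δ2 s5=1 s1=1 clk=1 s4=0 s2=0 s3=0 s0=0
t4.Δ3 s5=1 s1=1 clk=1 s4=1 s2=0 s3=0 s0=0
t5.Δ0 s5=1 s1=1 clk=1 s4=1 s2=0 s3=0 s0=0
t5.Δ1 s5=1 s1=1 clk=0 s4=1 s2=0 s3=0 s0=0
t6.Δ0 s5=1 s1=1 clk=0 s4=1 s2=0 s3=0 s0=0
t6.Δ1 s5=1 s1=1 clk=1 s4=1 s2=0 s3=0 s0=0
t6.Δ2 s5=1 s1=1 clk=1 s4=1 s2=0 s3=1 s0=0
t7.Δ0 s5=1 s1=1 clk=1 s4=1 s2=0 s3=1 s0=0
t7.Δ1 s5=1 s1=1 clk=0 s4=1 s2=0 s3=1 s0=0
t8.Δ0 s5=1 s1=1 clk=0 s4=1 s2=0 s3=1 s0=0
t8.Δ1 s5=1 s1=1 clk=1 s4=1 s2=0 s3=1 s0=0
t8.Δ2 s5=1 s1=1 clk=1 s4=1 s2=1 s3=1 s0=0
t8.Δ3 s5=1 s1=1 clk=1 s4=0 s2=1 s3=1 s0=0
t9.Δ0 s5=1 s1=1 clk=1 s4=0 s2=1 s3=1 s0=0
t9.Δ1 s5=1 s1=1 clk=0 s4=0 s2=1 s3=1 s0=0
t10.Δ0 s5=1 s1=1 clk=0 s4=0 s2=1 s3=1 s0=0
t10.Δ1 s5=1 s1=1 clk=1 s4=0 s2=1 s3=1 s0=0
t10.Δ2 s5=1 s1=1 clk=1 s4=0 s2=1 s3=0 s0=0
t11.Δ0 s5=1 s1=1 clk=1 s4=0 s2=1 s3=0 s0=0
t11.Δ1 s5=1 s1=1 clk=0 s4=0 s2=1 s3=0 s0=0
t12.Δ0 s5=1 s1=1 clk=0 s4=0 s2=1 s3=0 s0=0
t12.Δ1 s5=1 s1=1 clk=1 s4=0 s2=1 s3=0 s0=0
t12.Δ2 s5=1 s1=1 clk=1 s4=0 s2=0 s3=0 s0=0
t12.Δ3 s5=1 s1=1 clk=1 s4=1 s2=0 s3=0 s0=0
t13.Δ0 s5=1 s1=1 clk=1 s4=1 s2=0 s3=0 s0=0
t13.Δ1 s5=1 s1=1 clk=0 s4=1 s2=0 s3=0 s0=0
t14.Δ0 s5=1 s1=1 clk=0 s4=1 s2=0 s3=0 s0=0
t14.Δ1 s5=1 s1=1 clk=1 s4=1 s2=0 s3=0 s0=0
t14.Δ2 s5=1 s1=1 clk=1 s4=1 s2=0 s3=1 s0=0
t15.Δ0 s5=1 s1=1 clk=1 s4=1 s2=0 s3=1 s0=0
t15.Δ1 s5=1 s1=1 clk=0 s4=1 s2=0 s3=1 s0=0
t16.Δ0 s5=1 s1=1 clk=0 s4=1 s2=0 s3=1 s0=0
t16.Δ1 s5=1 s1=1 clk=1 s4=1 s2=0 s3=1 s0=0
t16.Δ2 s5=1 s1=1 clk=1 s4=1 s2=1 s3=1 s0=0
t16.Δ3 s5=1 s1=1 clk=1 s4=0 s2=1 s3=1 s0=0
t17.Δ0 s5=1 s1=1 clk=1 s4=0 s2=1 s3=1 s0=0
t17.Δ1 s5=1 s1=1 clk=0 s4=0 s2=1 s3=1 s0=0
t18.Δ0 s5=1 s1=1 clk=0 s4=0 s2=1 s3=1 s0=0
t18.Δ1 s5=1 s1=1 clk=1 s4=0 s2=1 s3=1 s0=0
t18.Δ2 s5=1 s1=1 clk=1 s4=0 s2=1 s3=0 s0=0
t19.Δ0 s5=1 s1=1 clk=1 s4=0 s2=1 s3=0 s0=0
t19.Δ1 s5=1 s1=1 clk=0 s4=0 s2=1 s3=0 s0=0

2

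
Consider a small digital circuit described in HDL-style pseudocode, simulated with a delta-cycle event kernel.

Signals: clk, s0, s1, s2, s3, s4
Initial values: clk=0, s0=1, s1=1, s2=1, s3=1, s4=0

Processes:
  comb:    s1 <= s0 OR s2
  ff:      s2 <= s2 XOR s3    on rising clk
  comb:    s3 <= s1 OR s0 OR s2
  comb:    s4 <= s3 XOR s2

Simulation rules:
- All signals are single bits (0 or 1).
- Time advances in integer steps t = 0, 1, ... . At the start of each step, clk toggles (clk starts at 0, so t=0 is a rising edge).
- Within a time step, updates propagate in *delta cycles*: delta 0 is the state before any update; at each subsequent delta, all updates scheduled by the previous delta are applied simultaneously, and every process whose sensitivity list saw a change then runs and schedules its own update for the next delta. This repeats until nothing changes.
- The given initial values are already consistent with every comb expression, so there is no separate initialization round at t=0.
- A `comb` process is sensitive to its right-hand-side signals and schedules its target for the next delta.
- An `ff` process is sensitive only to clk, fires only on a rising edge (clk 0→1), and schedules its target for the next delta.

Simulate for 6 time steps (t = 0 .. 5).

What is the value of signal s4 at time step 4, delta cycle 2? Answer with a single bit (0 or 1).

0

t0.Δ0 s0=1 clk=0 s1=1 s4=0 s3=1 s2=1
t0.Δ1 s0=1 clk=1 s1=1 s4=0 s3=1 s2=1
t0.Δ2 s0=1 clk=1 s1=1 s4=0 s3=1 s2=0
t0.Δ3 s0=1 clk=1 s1=1 s4=1 s3=1 s2=0
t1.Δ0 s0=1 clk=1 s1=1 s4=1 s3=1 s2=0
t1.Δ1 s0=1 clk=0 s1=1 s4=1 s3=1 s2=0
t2.Δ0 s0=1 clk=0 s1=1 s4=1 s3=1 s2=0
t2.Δ1 s0=1 clk=1 s1=1 s4=1 s3=1 s2=0
t2.Δ2 s0=1 clk=1 s1=1 s4=1 s3=1 s2=1
t2.Δ3 s0=1 clk=1 s1=1 s4=0 s3=1 s2=1
t3.Δ0 s0=1 clk=1 s1=1 s4=0 s3=1 s2=1
t3.Δ1 s0=1 clk=0 s1=1 s4=0 s3=1 s2=1
t4.Δ0 s0=1 clk=0 s1=1 s4=0 s3=1 s2=1
t4.Δ1 s0=1 clk=1 s1=1 s4=0 s3=1 s2=1
t4.Δ2 s0=1 clk=1 s1=1 s4=0 s3=1 s2=0
t4.Δ3 s0=1 clk=1 s1=1 s4=1 s3=1 s2=0
t5.Δ0 s0=1 clk=1 s1=1 s4=1 s3=1 s2=0
t5.Δ1 s0=1 clk=0 s1=1 s4=1 s3=1 s2=0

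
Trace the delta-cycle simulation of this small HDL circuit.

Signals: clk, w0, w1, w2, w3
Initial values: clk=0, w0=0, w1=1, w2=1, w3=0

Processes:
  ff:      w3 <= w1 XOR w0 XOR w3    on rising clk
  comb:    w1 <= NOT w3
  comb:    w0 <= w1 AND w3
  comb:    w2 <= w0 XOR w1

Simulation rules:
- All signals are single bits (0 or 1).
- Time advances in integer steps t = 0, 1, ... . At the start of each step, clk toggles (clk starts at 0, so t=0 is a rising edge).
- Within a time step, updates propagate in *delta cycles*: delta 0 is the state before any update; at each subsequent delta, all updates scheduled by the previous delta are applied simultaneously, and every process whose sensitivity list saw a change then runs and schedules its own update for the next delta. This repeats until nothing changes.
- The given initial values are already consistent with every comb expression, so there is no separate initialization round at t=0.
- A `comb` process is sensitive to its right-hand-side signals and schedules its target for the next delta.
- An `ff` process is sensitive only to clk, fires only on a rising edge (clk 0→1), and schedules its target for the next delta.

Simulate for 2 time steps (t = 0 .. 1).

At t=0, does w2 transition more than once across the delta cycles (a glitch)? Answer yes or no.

[bits: w2,clk,w1,w3,w0]
t=0: Δ0=10100 Δ1=11100 Δ2=11110 Δ3=11011 Δ4=11010 Δ5=01010 | 5Δ
t=1: Δ0=01010 Δ1=00010 | 1Δ

no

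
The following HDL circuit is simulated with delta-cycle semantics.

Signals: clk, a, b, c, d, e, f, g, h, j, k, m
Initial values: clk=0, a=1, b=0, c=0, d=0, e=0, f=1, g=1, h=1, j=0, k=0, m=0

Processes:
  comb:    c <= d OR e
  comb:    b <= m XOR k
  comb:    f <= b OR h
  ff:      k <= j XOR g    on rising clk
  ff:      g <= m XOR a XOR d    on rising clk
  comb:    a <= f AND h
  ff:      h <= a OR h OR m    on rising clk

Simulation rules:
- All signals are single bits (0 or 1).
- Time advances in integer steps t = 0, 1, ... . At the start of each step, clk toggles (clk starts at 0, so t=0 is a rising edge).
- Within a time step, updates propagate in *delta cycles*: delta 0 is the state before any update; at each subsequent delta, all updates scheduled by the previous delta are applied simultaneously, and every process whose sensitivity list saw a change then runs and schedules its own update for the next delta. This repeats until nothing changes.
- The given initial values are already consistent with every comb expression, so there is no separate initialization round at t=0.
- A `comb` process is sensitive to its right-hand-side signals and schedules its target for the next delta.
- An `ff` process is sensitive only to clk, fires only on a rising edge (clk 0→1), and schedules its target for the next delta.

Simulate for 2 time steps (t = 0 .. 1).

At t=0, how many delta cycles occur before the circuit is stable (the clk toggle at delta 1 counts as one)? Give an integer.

3

[bits: a,b,clk,d,e,c,m,h,g,j,k,f]
t=0: Δ0=100000011001 Δ1=101000011001 Δ2=101000011011 Δ3=111000011011 | 3Δ
t=1: Δ0=111000011011 Δ1=110000011011 | 1Δ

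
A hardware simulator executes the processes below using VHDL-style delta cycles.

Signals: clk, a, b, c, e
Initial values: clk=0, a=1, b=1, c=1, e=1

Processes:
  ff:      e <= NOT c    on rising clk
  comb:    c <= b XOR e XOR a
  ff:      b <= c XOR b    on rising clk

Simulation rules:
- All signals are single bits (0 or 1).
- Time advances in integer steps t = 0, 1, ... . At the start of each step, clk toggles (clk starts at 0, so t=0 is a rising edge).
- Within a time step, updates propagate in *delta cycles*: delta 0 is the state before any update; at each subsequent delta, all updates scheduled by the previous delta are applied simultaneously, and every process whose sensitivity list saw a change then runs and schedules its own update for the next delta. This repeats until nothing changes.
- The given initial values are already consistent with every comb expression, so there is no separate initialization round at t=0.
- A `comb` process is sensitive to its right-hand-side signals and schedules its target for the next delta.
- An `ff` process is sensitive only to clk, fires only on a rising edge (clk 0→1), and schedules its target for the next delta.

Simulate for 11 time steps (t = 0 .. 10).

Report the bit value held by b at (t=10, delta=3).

1

t0.Δ0 c=1 clk=0 e=1 a=1 b=1
t0.Δ1 c=1 clk=1 e=1 a=1 b=1
t0.Δ2 c=1 clk=1 e=0 a=1 b=0
t1.Δ0 c=1 clk=1 e=0 a=1 b=0
t1.Δ1 c=1 clk=0 e=0 a=1 b=0
t2.Δ0 c=1 clk=0 e=0 a=1 b=0
t2.Δ1 c=1 clk=1 e=0 a=1 b=0
t2.Δ2 c=1 clk=1 e=0 a=1 b=1
t2.Δ3 c=0 clk=1 e=0 a=1 b=1
t3.Δ0 c=0 clk=1 e=0 a=1 b=1
t3.Δ1 c=0 clk=0 e=0 a=1 b=1
t4.Δ0 c=0 clk=0 e=0 a=1 b=1
t4.Δ1 c=0 clk=1 e=0 a=1 b=1
t4.Δ2 c=0 clk=1 e=1 a=1 b=1
t4.Δ3 c=1 clk=1 e=1 a=1 b=1
t5.Δ0 c=1 clk=1 e=1 a=1 b=1
t5.Δ1 c=1 clk=0 e=1 a=1 b=1
t6.Δ0 c=1 clk=0 e=1 a=1 b=1
t6.Δ1 c=1 clk=1 e=1 a=1 b=1
t6.Δ2 c=1 clk=1 e=0 a=1 b=0
t7.Δ0 c=1 clk=1 e=0 a=1 b=0
t7.Δ1 c=1 clk=0 e=0 a=1 b=0
t8.Δ0 c=1 clk=0 e=0 a=1 b=0
t8.Δ1 c=1 clk=1 e=0 a=1 b=0
t8.Δ2 c=1 clk=1 e=0 a=1 b=1
t8.Δ3 c=0 clk=1 e=0 a=1 b=1
t9.Δ0 c=0 clk=1 e=0 a=1 b=1
t9.Δ1 c=0 clk=0 e=0 a=1 b=1
t10.Δ0 c=0 clk=0 e=0 a=1 b=1
t10.Δ1 c=0 clk=1 e=0 a=1 b=1
t10.Δ2 c=0 clk=1 e=1 a=1 b=1
t10.Δ3 c=1 clk=1 e=1 a=1 b=1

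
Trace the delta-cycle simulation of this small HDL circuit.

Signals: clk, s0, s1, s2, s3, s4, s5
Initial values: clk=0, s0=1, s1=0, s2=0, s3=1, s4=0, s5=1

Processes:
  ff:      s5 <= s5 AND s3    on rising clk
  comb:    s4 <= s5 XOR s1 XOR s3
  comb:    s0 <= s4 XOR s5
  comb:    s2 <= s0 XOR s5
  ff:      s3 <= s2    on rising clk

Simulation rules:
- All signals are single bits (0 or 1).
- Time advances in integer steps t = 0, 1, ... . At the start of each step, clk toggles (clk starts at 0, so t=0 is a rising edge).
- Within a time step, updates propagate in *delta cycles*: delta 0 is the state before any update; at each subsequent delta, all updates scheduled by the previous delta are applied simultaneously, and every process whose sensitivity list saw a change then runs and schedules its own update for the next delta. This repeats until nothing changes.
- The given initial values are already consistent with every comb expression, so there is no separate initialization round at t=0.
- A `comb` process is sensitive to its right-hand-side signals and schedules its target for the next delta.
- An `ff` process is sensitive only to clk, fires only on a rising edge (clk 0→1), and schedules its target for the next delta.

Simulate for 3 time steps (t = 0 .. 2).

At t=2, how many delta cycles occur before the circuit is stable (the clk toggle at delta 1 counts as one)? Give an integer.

[bits: s2,s1,s4,s0,s5,clk,s3]
t=0: Δ0=0001101 Δ1=0001111 Δ2=0001110 Δ3=0011110 Δ4=0010110 Δ5=1010110 | 5Δ
t=1: Δ0=1010110 Δ1=1010100 | 1Δ
t=2: Δ0=1010100 Δ1=1010110 Δ2=1010011 Δ3=0011011 Δ4=1011011 | 4Δ

4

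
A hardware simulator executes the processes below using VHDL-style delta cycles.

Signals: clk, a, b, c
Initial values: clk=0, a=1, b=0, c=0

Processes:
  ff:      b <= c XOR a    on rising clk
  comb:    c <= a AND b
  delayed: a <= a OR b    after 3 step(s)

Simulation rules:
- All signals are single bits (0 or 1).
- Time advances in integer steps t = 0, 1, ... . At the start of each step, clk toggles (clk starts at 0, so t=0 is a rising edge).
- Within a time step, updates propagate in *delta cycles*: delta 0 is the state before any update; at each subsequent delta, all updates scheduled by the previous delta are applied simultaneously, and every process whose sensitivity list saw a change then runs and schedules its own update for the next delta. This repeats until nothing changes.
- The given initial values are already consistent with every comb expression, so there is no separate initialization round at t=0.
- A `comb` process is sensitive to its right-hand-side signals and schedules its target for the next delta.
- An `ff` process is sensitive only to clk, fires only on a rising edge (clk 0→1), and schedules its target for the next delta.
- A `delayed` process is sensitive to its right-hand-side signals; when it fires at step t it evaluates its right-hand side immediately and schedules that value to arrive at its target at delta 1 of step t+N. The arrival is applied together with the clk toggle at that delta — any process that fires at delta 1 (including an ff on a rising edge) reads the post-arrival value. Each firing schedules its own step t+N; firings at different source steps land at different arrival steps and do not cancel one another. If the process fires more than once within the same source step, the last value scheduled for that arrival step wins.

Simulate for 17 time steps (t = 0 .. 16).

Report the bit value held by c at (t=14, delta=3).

0

t=0 Δ0: b=0 a=1 c=0 clk=0
  Δ1: clk:0→1
  Δ2: b:0→1
  Δ3: c:0→1
  (3Δ to stable)
t=1 Δ0: b=1 a=1 c=1 clk=1
  Δ1: clk:1→0
  (1Δ to stable)
t=2 Δ0: b=1 a=1 c=1 clk=0
  Δ1: clk:0→1
  Δ2: b:1→0
  Δ3: c:1→0
  (3Δ to stable)
t=3 Δ0: b=0 a=1 c=0 clk=1
  Δ1: clk:1→0
  (1Δ to stable)
t=4 Δ0: b=0 a=1 c=0 clk=0
  Δ1: clk:0→1
  Δ2: b:0→1
  Δ3: c:0→1
  (3Δ to stable)
t=5 Δ0: b=1 a=1 c=1 clk=1
  Δ1: clk:1→0
  (1Δ to stable)
t=6 Δ0: b=1 a=1 c=1 clk=0
  Δ1: clk:0→1
  Δ2: b:1→0
  Δ3: c:1→0
  (3Δ to stable)
t=7 Δ0: b=0 a=1 c=0 clk=1
  Δ1: clk:1→0
  (1Δ to stable)
t=8 Δ0: b=0 a=1 c=0 clk=0
  Δ1: clk:0→1
  Δ2: b:0→1
  Δ3: c:0→1
  (3Δ to stable)
t=9 Δ0: b=1 a=1 c=1 clk=1
  Δ1: clk:1→0
  (1Δ to stable)
t=10 Δ0: b=1 a=1 c=1 clk=0
  Δ1: clk:0→1
  Δ2: b:1→0
  Δ3: c:1→0
  (3Δ to stable)
t=11 Δ0: b=0 a=1 c=0 clk=1
  Δ1: clk:1→0
  (1Δ to stable)
t=12 Δ0: b=0 a=1 c=0 clk=0
  Δ1: clk:0→1
  Δ2: b:0→1
  Δ3: c:0→1
  (3Δ to stable)
t=13 Δ0: b=1 a=1 c=1 clk=1
  Δ1: clk:1→0
  (1Δ to stable)
t=14 Δ0: b=1 a=1 c=1 clk=0
  Δ1: clk:0→1
  Δ2: b:1→0
  Δ3: c:1→0
  (3Δ to stable)
t=15 Δ0: b=0 a=1 c=0 clk=1
  Δ1: clk:1→0
  (1Δ to stable)
t=16 Δ0: b=0 a=1 c=0 clk=0
  Δ1: clk:0→1
  Δ2: b:0→1
  Δ3: c:0→1
  (3Δ to stable)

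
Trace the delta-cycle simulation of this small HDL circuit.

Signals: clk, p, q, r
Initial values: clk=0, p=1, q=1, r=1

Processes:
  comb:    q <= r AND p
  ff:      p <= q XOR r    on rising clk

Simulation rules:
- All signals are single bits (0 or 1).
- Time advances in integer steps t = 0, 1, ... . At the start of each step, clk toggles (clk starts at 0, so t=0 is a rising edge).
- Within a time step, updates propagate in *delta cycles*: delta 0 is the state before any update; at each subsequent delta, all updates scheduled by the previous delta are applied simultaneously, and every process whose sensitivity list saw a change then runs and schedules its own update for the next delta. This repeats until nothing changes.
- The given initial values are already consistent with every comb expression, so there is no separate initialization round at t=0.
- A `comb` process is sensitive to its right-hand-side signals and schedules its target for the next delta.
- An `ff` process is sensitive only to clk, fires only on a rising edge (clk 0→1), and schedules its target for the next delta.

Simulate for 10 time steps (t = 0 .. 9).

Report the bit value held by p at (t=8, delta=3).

0

t=0 Δ0: r=1 q=1 p=1 clk=0
  Δ1: clk:0→1
  Δ2: p:1→0
  Δ3: q:1→0
  (3Δ to stable)
t=1 Δ0: r=1 q=0 p=0 clk=1
  Δ1: clk:1→0
  (1Δ to stable)
t=2 Δ0: r=1 q=0 p=0 clk=0
  Δ1: clk:0→1
  Δ2: p:0→1
  Δ3: q:0→1
  (3Δ to stable)
t=3 Δ0: r=1 q=1 p=1 clk=1
  Δ1: clk:1→0
  (1Δ to stable)
t=4 Δ0: r=1 q=1 p=1 clk=0
  Δ1: clk:0→1
  Δ2: p:1→0
  Δ3: q:1→0
  (3Δ to stable)
t=5 Δ0: r=1 q=0 p=0 clk=1
  Δ1: clk:1→0
  (1Δ to stable)
t=6 Δ0: r=1 q=0 p=0 clk=0
  Δ1: clk:0→1
  Δ2: p:0→1
  Δ3: q:0→1
  (3Δ to stable)
t=7 Δ0: r=1 q=1 p=1 clk=1
  Δ1: clk:1→0
  (1Δ to stable)
t=8 Δ0: r=1 q=1 p=1 clk=0
  Δ1: clk:0→1
  Δ2: p:1→0
  Δ3: q:1→0
  (3Δ to stable)
t=9 Δ0: r=1 q=0 p=0 clk=1
  Δ1: clk:1→0
  (1Δ to stable)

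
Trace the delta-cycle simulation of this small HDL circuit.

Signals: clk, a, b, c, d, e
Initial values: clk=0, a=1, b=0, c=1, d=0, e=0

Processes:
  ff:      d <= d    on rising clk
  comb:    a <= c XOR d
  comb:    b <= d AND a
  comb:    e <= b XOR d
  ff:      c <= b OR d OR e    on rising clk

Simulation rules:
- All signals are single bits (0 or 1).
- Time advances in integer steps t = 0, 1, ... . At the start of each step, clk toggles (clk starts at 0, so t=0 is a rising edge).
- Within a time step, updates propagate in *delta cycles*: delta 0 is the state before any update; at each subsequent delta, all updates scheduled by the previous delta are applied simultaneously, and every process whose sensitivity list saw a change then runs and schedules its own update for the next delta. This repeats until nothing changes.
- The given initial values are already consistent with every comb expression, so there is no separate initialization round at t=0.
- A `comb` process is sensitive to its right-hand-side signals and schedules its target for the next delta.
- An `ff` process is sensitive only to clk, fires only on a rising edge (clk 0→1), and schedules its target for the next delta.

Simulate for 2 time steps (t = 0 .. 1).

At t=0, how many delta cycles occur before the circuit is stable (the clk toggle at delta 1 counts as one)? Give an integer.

t=0 Δ0: e=0 clk=0 c=1 d=0 a=1 b=0
  Δ1: clk:0→1
  Δ2: c:1→0
  Δ3: a:1→0
  (3Δ to stable)
t=1 Δ0: e=0 clk=1 c=0 d=0 a=0 b=0
  Δ1: clk:1→0
  (1Δ to stable)

3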